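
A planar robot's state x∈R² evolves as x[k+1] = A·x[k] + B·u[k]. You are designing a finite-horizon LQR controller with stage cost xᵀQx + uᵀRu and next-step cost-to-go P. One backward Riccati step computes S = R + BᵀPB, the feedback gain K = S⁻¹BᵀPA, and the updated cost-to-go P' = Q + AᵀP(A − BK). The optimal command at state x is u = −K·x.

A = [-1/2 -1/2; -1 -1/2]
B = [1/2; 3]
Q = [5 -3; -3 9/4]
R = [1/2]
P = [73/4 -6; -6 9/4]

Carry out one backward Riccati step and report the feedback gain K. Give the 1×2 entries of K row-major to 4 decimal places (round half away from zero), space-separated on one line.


0.0940 0.3504

BᵀP = [-8.8750 3.7500]
S = R + BᵀPB = [1/2] + [6.8125] = [7.3125]
BᵀPA = [0.6875 2.5625]
K = S⁻¹·BᵀPA = [0.0940 0.3504]
A−BK = [-0.5470 -0.6752; -1.2821 -1.5513]
AᵀP(A−BK) = [0.7479 0.9466; 0.9466 1.2270]
P' = Q + AᵀP(A−BK) = [5.7479 -2.0534; -2.0534 3.4770]
tr(P') = 9.2249


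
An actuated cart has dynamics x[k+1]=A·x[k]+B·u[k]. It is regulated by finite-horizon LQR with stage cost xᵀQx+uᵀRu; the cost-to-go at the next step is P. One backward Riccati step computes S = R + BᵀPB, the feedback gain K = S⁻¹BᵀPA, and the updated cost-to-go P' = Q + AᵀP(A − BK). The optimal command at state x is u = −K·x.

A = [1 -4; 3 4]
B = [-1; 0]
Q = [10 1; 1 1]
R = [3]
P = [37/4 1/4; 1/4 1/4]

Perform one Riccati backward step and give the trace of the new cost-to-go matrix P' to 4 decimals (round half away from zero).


BᵀP = [-9.2500 -0.2500]
S = R + BᵀPB = [3] + [9.2500] = [12.2500]
BᵀPA = [-10.0000 36.0000]
K = S⁻¹·BᵀPA = [-0.8163 2.9388]
A−BK = [0.1837 -1.0612; 3.0000 4.0000]
AᵀP(A−BK) = [4.8367 -6.6122; -6.6122 38.2041]
P' = Q + AᵀP(A−BK) = [14.8367 -5.6122; -5.6122 39.2041]
tr(P') = 54.0408

54.0408


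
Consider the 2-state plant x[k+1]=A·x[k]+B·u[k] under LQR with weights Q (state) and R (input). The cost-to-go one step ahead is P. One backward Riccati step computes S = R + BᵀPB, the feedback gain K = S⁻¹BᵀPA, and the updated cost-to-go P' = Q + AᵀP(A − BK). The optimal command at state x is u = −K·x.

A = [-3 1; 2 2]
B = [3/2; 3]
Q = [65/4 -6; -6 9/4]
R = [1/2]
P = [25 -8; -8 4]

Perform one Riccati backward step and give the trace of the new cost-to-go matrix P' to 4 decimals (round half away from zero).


276.6687

BᵀP = [13.5000 0.0000]
S = R + BᵀPB = [1/2] + [20.2500] = [20.7500]
BᵀPA = [-40.5000 13.5000]
K = S⁻¹·BᵀPA = [-1.9518 0.6506]
A−BK = [-0.0723 0.0241; 7.8554 0.0482]
AᵀP(A−BK) = [257.9518 -0.6506; -0.6506 0.2169]
P' = Q + AᵀP(A−BK) = [274.2018 -6.6506; -6.6506 2.4669]
tr(P') = 276.6687


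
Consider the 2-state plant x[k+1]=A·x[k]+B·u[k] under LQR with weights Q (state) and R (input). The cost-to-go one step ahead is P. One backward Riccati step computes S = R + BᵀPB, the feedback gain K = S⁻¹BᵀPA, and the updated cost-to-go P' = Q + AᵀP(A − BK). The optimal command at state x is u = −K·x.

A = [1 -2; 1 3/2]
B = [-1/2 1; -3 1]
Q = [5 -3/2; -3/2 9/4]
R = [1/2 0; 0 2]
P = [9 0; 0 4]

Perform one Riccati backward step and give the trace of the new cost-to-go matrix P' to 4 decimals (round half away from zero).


20.2241

BᵀP = [-4.5000 -12.0000; 9.0000 4.0000]
S = R + BᵀPB = [1/2 0; 0 2] + [38.2500 -16.5000; -16.5000 13.0000] = [38.7500 -16.5000; -16.5000 15.0000]
BᵀPA = [-16.5000 -9.0000; 13.0000 -12.0000]
K = S⁻¹·BᵀPA = [-0.1068 -1.0777; 0.7492 -1.9854]
A−BK = [0.1974 -0.5534; -0.0696 0.2524]
AᵀP(A−BK) = [1.4984 -3.9709; -3.9709 11.4757]
P' = Q + AᵀP(A−BK) = [6.4984 -5.4709; -5.4709 13.7257]
tr(P') = 20.2241


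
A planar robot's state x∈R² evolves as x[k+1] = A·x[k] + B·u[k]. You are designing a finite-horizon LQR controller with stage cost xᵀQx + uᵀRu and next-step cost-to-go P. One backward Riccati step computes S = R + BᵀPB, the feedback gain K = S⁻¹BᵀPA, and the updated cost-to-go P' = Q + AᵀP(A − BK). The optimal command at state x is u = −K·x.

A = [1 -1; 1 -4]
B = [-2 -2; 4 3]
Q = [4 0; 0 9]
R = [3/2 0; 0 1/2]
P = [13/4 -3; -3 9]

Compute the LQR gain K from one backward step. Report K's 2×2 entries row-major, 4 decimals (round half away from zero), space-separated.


0.5649 -1.3718 -0.5715 0.8207

BᵀP = [-18.5000 42.0000; -15.5000 33.0000]
S = R + BᵀPB = [3/2 0; 0 1/2] + [205.0000 163.0000; 163.0000 130.0000] = [206.5000 163.0000; 163.0000 130.5000]
BᵀPA = [23.5000 -149.5000; 17.5000 -116.5000]
K = S⁻¹·BᵀPA = [0.5649 -1.3718; -0.5715 0.8207]
A−BK = [0.9868 -2.1022; 0.4548 -0.9750]
AᵀP(A−BK) = [2.9758 -6.3752; -6.3752 13.7793]
P' = Q + AᵀP(A−BK) = [6.9758 -6.3752; -6.3752 22.7793]
tr(P') = 29.7551


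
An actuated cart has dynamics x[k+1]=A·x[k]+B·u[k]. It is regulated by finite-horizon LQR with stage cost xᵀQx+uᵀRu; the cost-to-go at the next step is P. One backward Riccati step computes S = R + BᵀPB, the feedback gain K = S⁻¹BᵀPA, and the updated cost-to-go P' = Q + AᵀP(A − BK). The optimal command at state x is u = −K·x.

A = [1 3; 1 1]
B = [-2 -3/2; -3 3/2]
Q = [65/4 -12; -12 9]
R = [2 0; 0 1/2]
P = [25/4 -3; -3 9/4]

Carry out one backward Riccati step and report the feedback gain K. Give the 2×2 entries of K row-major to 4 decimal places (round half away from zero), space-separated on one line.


-0.3263 -0.6564 -0.1405 -0.9371

BᵀP = [-3.5000 -0.7500; -13.8750 7.8750]
S = R + BᵀPB = [2 0; 0 1/2] + [9.2500 4.1250; 4.1250 32.6250] = [11.2500 4.1250; 4.1250 33.1250]
BᵀPA = [-4.2500 -11.2500; -6.0000 -33.7500]
K = S⁻¹·BᵀPA = [-0.3263 -0.6564; -0.1405 -0.9371]
A−BK = [0.1367 0.2815; 0.2320 0.4365]
AᵀP(A−BK) = [0.2704 0.5876; 0.5876 1.4875]
P' = Q + AᵀP(A−BK) = [16.5204 -11.4124; -11.4124 10.4875]
tr(P') = 27.0079


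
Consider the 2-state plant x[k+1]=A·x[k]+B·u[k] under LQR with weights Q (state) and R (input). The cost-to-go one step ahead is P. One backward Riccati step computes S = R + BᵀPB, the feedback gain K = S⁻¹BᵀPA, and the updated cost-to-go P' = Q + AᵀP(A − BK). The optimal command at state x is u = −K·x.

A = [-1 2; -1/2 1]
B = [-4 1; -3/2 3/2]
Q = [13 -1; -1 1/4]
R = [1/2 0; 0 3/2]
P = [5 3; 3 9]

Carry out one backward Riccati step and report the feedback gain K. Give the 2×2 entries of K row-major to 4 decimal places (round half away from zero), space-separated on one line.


0.2290 -0.4581 -0.0945 0.1890

BᵀP = [-24.5000 -25.5000; 9.5000 16.5000]
S = R + BᵀPB = [1/2 0; 0 3/2] + [136.2500 -62.7500; -62.7500 34.2500] = [136.7500 -62.7500; -62.7500 35.7500]
BᵀPA = [37.2500 -74.5000; -17.7500 35.5000]
K = S⁻¹·BᵀPA = [0.2290 -0.4581; -0.0945 0.1890]
A−BK = [0.0106 -0.0213; -0.0147 0.0294]
AᵀP(A−BK) = [0.0412 -0.0824; -0.0824 0.1648]
P' = Q + AᵀP(A−BK) = [13.0412 -1.0824; -1.0824 0.4148]
tr(P') = 13.4560


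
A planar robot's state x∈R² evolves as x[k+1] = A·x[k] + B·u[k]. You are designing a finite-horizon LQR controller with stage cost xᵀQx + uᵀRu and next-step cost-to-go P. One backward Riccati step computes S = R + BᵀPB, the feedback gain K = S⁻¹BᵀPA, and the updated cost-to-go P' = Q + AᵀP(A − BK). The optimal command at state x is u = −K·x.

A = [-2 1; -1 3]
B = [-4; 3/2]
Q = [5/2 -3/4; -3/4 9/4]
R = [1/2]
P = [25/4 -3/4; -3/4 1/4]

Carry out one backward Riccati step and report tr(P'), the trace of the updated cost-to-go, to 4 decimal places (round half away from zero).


6.9703

BᵀP = [-26.1250 3.3750]
S = R + BᵀPB = [1/2] + [109.5625] = [110.0625]
BᵀPA = [48.8750 -16.0000]
K = S⁻¹·BᵀPA = [0.4441 -0.1454]
A−BK = [-0.2237 0.4185; -1.6661 3.2181]
AᵀP(A−BK) = [0.5463 -0.8949; -0.8949 1.6740]
P' = Q + AᵀP(A−BK) = [3.0463 -1.6449; -1.6449 3.9240]
tr(P') = 6.9703


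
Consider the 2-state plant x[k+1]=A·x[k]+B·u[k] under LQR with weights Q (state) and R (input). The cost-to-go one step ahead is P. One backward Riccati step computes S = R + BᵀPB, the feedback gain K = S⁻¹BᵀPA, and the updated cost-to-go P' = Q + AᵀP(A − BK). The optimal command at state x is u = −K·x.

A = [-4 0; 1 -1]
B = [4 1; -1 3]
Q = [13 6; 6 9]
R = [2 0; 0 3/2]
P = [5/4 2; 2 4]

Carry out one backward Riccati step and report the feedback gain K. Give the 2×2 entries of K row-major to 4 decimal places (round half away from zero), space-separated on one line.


BᵀP = [3.0000 4.0000; 7.2500 14.0000]
S = R + BᵀPB = [2 0; 0 3/2] + [8.0000 15.0000; 15.0000 49.2500] = [10.0000 15.0000; 15.0000 50.7500]
BᵀPA = [-8.0000 -4.0000; -15.0000 -14.0000]
K = S⁻¹·BᵀPA = [-0.6407 0.0248; -0.1062 -0.2832]
A−BK = [-1.3310 0.1841; 0.6779 -0.1257]
AᵀP(A−BK) = [1.2814 -0.0496; -0.0496 0.1345]
P' = Q + AᵀP(A−BK) = [14.2814 5.9504; 5.9504 9.1345]
tr(P') = 23.4159

-0.6407 0.0248 -0.1062 -0.2832


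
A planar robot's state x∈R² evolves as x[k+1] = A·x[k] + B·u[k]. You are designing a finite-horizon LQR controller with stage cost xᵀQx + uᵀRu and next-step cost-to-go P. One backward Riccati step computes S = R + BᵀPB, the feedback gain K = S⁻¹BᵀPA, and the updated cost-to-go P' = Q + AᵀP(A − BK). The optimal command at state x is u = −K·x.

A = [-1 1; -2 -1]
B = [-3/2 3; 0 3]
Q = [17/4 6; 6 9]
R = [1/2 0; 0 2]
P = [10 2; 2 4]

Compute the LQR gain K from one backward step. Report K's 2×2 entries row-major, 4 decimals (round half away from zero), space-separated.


-0.5187 -1.1636 -0.6098 -0.2734

BᵀP = [-15.0000 -3.0000; 36.0000 18.0000]
S = R + BᵀPB = [1/2 0; 0 2] + [22.5000 -54.0000; -54.0000 162.0000] = [23.0000 -54.0000; -54.0000 164.0000]
BᵀPA = [21.0000 -12.0000; -72.0000 18.0000]
K = S⁻¹·BᵀPA = [-0.5187 -1.1636; -0.6098 -0.2734]
A−BK = [0.0514 0.0748; -0.1706 -0.1799]
AᵀP(A−BK) = [0.9860 0.7523; 0.7523 0.9579]
P' = Q + AᵀP(A−BK) = [5.2360 6.7523; 6.7523 9.9579]
tr(P') = 15.1939


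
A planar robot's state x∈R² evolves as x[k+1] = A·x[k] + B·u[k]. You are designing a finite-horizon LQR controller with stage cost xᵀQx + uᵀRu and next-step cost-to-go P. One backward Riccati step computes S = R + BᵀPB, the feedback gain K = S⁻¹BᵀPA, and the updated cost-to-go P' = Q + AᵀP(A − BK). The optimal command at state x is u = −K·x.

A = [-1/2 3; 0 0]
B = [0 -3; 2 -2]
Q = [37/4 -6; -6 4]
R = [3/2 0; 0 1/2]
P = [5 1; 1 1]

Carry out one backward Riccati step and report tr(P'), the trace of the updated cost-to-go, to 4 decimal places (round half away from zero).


BᵀP = [2.0000 2.0000; -17.0000 -5.0000]
S = R + BᵀPB = [3/2 0; 0 1/2] + [4.0000 -10.0000; -10.0000 61.0000] = [5.5000 -10.0000; -10.0000 61.5000]
BᵀPA = [-1.0000 6.0000; 8.5000 -51.0000]
K = S⁻¹·BᵀPA = [0.0986 -0.5918; 0.1542 -0.9255]
A−BK = [-0.0373 0.2235; 0.1112 -0.6674]
AᵀP(A−BK) = [0.0375 -0.2251; -0.2251 1.3505]
P' = Q + AᵀP(A−BK) = [9.2875 -6.2251; -6.2251 5.3505]
tr(P') = 14.6380

14.6380


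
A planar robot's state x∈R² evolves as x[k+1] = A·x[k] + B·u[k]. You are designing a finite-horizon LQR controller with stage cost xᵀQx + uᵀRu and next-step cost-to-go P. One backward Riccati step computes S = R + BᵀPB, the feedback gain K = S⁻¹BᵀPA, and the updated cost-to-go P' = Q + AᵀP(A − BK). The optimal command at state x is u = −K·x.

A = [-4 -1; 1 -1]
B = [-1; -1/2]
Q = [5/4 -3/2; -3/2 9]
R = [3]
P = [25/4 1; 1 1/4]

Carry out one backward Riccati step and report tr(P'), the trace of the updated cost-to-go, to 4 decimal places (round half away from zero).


BᵀP = [-6.7500 -1.1250]
S = R + BᵀPB = [3] + [7.3125] = [10.3125]
BᵀPA = [25.8750 7.8750]
K = S⁻¹·BᵀPA = [2.5091 0.7636]
A−BK = [-1.4909 -0.2364; 2.2545 -0.6182]
AᵀP(A−BK) = [27.3273 7.9909; 7.9909 2.4864]
P' = Q + AᵀP(A−BK) = [28.5773 6.4909; 6.4909 11.4864]
tr(P') = 40.0636

40.0636


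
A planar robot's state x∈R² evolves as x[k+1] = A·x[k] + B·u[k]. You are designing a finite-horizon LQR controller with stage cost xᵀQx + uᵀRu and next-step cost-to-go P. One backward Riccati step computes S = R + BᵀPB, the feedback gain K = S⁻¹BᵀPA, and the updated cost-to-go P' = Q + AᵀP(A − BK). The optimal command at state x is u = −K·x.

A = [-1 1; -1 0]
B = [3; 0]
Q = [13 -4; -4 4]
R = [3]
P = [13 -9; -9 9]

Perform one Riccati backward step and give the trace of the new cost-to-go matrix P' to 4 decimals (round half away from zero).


BᵀP = [39.0000 -27.0000]
S = R + BᵀPB = [3] + [117.0000] = [120.0000]
BᵀPA = [-12.0000 39.0000]
K = S⁻¹·BᵀPA = [-0.1000 0.3250]
A−BK = [-0.7000 0.0250; -1.0000 0.0000]
AᵀP(A−BK) = [2.8000 -0.1000; -0.1000 0.3250]
P' = Q + AᵀP(A−BK) = [15.8000 -4.1000; -4.1000 4.3250]
tr(P') = 20.1250

20.1250


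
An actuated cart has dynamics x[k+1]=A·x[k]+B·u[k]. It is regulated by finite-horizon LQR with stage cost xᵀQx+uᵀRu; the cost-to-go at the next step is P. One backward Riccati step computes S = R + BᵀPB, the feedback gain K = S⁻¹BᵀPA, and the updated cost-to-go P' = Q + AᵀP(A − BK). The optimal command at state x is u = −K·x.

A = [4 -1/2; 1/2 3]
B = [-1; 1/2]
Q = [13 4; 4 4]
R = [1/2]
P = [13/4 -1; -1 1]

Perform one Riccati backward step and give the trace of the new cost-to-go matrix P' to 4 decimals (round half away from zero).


29.3219

BᵀP = [-3.7500 1.5000]
S = R + BᵀPB = [1/2] + [4.5000] = [5.0000]
BᵀPA = [-14.2500 6.3750]
K = S⁻¹·BᵀPA = [-2.8500 1.2750]
A−BK = [1.1500 0.7750; 1.9250 2.3625]
AᵀP(A−BK) = [7.6375 1.4188; 1.4188 4.6844]
P' = Q + AᵀP(A−BK) = [20.6375 5.4188; 5.4188 8.6844]
tr(P') = 29.3219


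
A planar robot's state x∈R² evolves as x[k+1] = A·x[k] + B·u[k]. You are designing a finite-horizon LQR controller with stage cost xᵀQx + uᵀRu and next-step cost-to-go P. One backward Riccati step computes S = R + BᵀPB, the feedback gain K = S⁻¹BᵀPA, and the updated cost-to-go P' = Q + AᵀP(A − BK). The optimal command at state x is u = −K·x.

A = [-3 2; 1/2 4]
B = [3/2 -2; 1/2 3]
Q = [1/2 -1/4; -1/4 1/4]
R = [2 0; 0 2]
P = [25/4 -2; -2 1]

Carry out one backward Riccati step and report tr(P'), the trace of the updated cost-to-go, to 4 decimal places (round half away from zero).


8.3028

BᵀP = [8.3750 -2.5000; -18.5000 7.0000]
S = R + BᵀPB = [2 0; 0 2] + [11.3125 -24.2500; -24.2500 58.0000] = [13.3125 -24.2500; -24.2500 60.0000]
BᵀPA = [-26.3750 6.7500; 59.0000 -9.0000]
K = S⁻¹·BᵀPA = [-0.7203 0.8864; 0.6922 0.2082]
A−BK = [-0.5352 1.0869; -1.2166 2.9321]
AᵀP(A−BK) = [2.6617 -2.4082; -2.4082 4.8911]
P' = Q + AᵀP(A−BK) = [3.1617 -2.6582; -2.6582 5.1411]
tr(P') = 8.3028


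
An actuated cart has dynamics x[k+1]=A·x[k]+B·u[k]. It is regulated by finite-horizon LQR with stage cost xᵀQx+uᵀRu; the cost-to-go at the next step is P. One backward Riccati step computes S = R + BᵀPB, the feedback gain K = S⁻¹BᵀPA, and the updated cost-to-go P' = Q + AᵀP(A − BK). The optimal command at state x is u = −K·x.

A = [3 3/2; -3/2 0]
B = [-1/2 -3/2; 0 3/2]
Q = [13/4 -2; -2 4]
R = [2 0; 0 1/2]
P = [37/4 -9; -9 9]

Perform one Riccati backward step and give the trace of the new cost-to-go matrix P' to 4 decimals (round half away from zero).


BᵀP = [-4.6250 4.5000; -27.3750 27.0000]
S = R + BᵀPB = [2 0; 0 1/2] + [2.3125 13.6875; 13.6875 81.5625] = [4.3125 13.6875; 13.6875 82.0625]
BᵀPA = [-20.6250 -6.9375; -122.6250 -41.0625]
K = S⁻¹·BᵀPA = [-0.0847 -0.0436; -1.4802 -0.4931]
A−BK = [0.7374 0.7385; 0.7202 0.7397]
AᵀP(A−BK) = [1.2484 0.5083; 0.5083 0.2618]
P' = Q + AᵀP(A−BK) = [4.4984 -1.4917; -1.4917 4.2618]
tr(P') = 8.7601

8.7601


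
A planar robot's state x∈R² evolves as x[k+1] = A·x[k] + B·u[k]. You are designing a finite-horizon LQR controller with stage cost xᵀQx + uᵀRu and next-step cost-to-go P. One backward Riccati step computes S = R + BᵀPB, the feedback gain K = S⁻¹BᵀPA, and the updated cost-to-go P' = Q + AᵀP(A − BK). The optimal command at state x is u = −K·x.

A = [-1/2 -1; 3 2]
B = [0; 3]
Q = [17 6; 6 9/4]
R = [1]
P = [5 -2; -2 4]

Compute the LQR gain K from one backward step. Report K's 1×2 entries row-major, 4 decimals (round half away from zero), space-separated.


BᵀP = [-6.0000 12.0000]
S = R + BᵀPB = [1] + [36.0000] = [37.0000]
BᵀPA = [39.0000 30.0000]
K = S⁻¹·BᵀPA = [1.0541 0.8108]
A−BK = [-0.5000 -1.0000; -0.1622 -0.4324]
AᵀP(A−BK) = [2.1419 2.8784; 2.8784 4.6757]
P' = Q + AᵀP(A−BK) = [19.1419 8.8784; 8.8784 6.9257]
tr(P') = 26.0676

1.0541 0.8108


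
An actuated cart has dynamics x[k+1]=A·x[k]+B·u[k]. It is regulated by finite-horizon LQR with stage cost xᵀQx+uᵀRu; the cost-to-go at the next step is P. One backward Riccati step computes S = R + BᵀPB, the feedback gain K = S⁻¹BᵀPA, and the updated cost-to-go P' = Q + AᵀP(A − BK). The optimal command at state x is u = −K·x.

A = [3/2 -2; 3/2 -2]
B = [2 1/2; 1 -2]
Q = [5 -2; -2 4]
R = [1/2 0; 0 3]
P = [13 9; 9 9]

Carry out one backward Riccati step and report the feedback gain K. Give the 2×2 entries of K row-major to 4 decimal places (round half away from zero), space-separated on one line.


0.8589 -1.1452 -0.2536 0.3381

BᵀP = [35.0000 27.0000; -11.5000 -13.5000]
S = R + BᵀPB = [1/2 0; 0 3] + [97.0000 -36.5000; -36.5000 21.2500] = [97.5000 -36.5000; -36.5000 24.2500]
BᵀPA = [93.0000 -124.0000; -37.5000 50.0000]
K = S⁻¹·BᵀPA = [0.8589 -1.1452; -0.2536 0.3381]
A−BK = [-0.0910 0.1214; 0.1339 -0.1785]
AᵀP(A−BK) = [0.6115 -0.8153; -0.8153 1.0871]
P' = Q + AᵀP(A−BK) = [5.6115 -2.8153; -2.8153 5.0871]
tr(P') = 10.6986


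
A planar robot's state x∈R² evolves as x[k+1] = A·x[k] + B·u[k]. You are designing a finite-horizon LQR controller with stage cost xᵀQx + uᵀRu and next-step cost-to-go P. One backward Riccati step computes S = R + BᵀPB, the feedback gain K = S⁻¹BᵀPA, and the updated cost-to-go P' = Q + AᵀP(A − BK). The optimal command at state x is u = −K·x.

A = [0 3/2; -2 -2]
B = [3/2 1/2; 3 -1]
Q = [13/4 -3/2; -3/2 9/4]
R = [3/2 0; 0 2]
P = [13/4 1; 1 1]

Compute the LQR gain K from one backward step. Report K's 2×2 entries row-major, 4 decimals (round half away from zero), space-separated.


BᵀP = [7.8750 4.5000; 0.6250 -0.5000]
S = R + BᵀPB = [3/2 0; 0 2] + [25.3125 -0.5625; -0.5625 0.8125] = [26.8125 -0.5625; -0.5625 2.8125]
BᵀPA = [-9.0000 2.8125; 1.0000 1.9375]
K = S⁻¹·BᵀPA = [-0.3296 0.1199; 0.2896 0.7129]
A−BK = [0.3496 0.9638; -0.7216 -1.6467]
AᵀP(A−BK) = [0.7441 1.3658; 1.3658 3.5943]
P' = Q + AᵀP(A−BK) = [3.9941 -0.1342; -0.1342 5.8443]
tr(P') = 9.8383

-0.3296 0.1199 0.2896 0.7129


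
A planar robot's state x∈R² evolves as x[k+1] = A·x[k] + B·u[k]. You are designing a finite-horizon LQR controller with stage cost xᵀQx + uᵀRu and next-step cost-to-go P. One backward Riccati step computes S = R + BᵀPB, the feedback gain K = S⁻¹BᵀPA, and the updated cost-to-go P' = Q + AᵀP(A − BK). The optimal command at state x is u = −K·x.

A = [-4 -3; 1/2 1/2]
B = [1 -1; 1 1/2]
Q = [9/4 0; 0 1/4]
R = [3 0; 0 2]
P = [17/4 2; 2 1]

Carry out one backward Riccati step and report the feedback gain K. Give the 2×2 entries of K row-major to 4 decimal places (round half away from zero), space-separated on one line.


-1.4607 -1.0710 1.1804 0.8695

BᵀP = [6.2500 3.0000; -3.2500 -1.5000]
S = R + BᵀPB = [3 0; 0 2] + [9.2500 -4.7500; -4.7500 2.5000] = [12.2500 -4.7500; -4.7500 4.5000]
BᵀPA = [-23.5000 -17.2500; 12.2500 9.0000]
K = S⁻¹·BᵀPA = [-1.4607 -1.0710; 1.1804 0.8695]
A−BK = [-1.3589 -1.0595; 1.3704 1.1363]
AᵀP(A−BK) = [11.4645 8.4299; 8.4299 6.1996]
P' = Q + AᵀP(A−BK) = [13.7145 8.4299; 8.4299 6.4496]
tr(P') = 20.1641


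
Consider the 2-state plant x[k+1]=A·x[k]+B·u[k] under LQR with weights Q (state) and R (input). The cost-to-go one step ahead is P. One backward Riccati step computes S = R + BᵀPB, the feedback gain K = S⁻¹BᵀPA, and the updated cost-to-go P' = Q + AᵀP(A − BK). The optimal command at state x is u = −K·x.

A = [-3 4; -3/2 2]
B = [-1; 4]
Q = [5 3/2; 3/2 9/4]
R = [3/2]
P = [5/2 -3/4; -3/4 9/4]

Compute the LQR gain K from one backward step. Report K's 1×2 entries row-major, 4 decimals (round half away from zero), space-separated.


BᵀP = [-5.5000 9.7500]
S = R + BᵀPB = [3/2] + [44.5000] = [46.0000]
BᵀPA = [1.8750 -2.5000]
K = S⁻¹·BᵀPA = [0.0408 -0.0543]
A−BK = [-2.9592 3.9457; -1.6630 2.2174]
AᵀP(A−BK) = [20.7361 -27.6481; -27.6481 36.8641]
P' = Q + AᵀP(A−BK) = [25.7361 -26.1481; -26.1481 39.1141]
tr(P') = 64.8502

0.0408 -0.0543


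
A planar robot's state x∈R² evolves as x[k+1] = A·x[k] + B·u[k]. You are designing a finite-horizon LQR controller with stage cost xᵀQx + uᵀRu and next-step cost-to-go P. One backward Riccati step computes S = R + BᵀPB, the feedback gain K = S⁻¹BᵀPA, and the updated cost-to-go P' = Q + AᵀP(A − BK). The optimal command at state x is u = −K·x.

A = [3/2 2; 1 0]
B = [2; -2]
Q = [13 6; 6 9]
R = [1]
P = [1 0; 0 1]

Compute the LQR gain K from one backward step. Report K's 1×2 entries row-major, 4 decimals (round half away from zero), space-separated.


0.1111 0.4444

BᵀP = [2.0000 -2.0000]
S = R + BᵀPB = [1] + [8.0000] = [9.0000]
BᵀPA = [1.0000 4.0000]
K = S⁻¹·BᵀPA = [0.1111 0.4444]
A−BK = [1.2778 1.1111; 1.2222 0.8889]
AᵀP(A−BK) = [3.1389 2.5556; 2.5556 2.2222]
P' = Q + AᵀP(A−BK) = [16.1389 8.5556; 8.5556 11.2222]
tr(P') = 27.3611


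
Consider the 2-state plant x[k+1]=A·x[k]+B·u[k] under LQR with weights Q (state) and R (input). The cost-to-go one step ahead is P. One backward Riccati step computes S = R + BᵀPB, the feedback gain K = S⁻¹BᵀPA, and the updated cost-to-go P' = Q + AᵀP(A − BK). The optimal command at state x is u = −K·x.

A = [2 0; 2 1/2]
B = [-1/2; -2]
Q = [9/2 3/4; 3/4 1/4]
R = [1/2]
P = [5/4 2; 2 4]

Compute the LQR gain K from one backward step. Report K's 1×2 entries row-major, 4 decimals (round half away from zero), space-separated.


-1.3093 -0.2162

BᵀP = [-4.6250 -9.0000]
S = R + BᵀPB = [1/2] + [20.3125] = [20.8125]
BᵀPA = [-27.2500 -4.5000]
K = S⁻¹·BᵀPA = [-1.3093 -0.2162]
A−BK = [1.3453 -0.1081; -0.6186 0.0676]
AᵀP(A−BK) = [1.3213 0.1081; 0.1081 0.0270]
P' = Q + AᵀP(A−BK) = [5.8213 0.8581; 0.8581 0.2770]
tr(P') = 6.0983


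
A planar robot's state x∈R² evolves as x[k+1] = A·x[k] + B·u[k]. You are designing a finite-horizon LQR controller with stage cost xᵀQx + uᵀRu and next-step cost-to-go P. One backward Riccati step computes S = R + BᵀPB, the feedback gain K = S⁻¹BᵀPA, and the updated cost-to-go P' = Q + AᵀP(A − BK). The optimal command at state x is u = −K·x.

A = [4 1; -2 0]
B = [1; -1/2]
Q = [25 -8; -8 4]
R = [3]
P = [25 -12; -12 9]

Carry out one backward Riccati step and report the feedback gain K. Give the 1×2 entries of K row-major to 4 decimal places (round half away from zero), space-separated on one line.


BᵀP = [31.0000 -16.5000]
S = R + BᵀPB = [3] + [39.2500] = [42.2500]
BᵀPA = [157.0000 31.0000]
K = S⁻¹·BᵀPA = [3.7160 0.7337]
A−BK = [0.2840 0.2663; -0.1420 0.3669]
AᵀP(A−BK) = [44.5917 8.8047; 8.8047 2.2544]
P' = Q + AᵀP(A−BK) = [69.5917 0.8047; 0.8047 6.2544]
tr(P') = 75.8462

3.7160 0.7337


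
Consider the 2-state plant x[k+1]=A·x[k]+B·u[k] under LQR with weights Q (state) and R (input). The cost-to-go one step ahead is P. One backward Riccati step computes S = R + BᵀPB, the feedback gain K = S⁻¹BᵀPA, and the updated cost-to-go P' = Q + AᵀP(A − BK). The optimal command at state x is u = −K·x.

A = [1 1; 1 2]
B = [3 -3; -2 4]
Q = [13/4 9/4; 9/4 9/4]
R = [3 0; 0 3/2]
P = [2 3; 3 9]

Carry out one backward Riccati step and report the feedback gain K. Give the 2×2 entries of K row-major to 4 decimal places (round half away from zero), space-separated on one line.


BᵀP = [0.0000 -9.0000; 6.0000 27.0000]
S = R + BᵀPB = [3 0; 0 3/2] + [18.0000 -36.0000; -36.0000 90.0000] = [21.0000 -36.0000; -36.0000 91.5000]
BᵀPA = [-9.0000 -18.0000; 33.0000 60.0000]
K = S⁻¹·BᵀPA = [0.5827 0.8201; 0.5899 0.9784]
A−BK = [1.0216 1.4748; -0.1942 -0.2734]
AᵀP(A−BK) = [2.7770 4.0935; 4.0935 6.0576]
P' = Q + AᵀP(A−BK) = [6.0270 6.3435; 6.3435 8.3076]
tr(P') = 14.3345

0.5827 0.8201 0.5899 0.9784


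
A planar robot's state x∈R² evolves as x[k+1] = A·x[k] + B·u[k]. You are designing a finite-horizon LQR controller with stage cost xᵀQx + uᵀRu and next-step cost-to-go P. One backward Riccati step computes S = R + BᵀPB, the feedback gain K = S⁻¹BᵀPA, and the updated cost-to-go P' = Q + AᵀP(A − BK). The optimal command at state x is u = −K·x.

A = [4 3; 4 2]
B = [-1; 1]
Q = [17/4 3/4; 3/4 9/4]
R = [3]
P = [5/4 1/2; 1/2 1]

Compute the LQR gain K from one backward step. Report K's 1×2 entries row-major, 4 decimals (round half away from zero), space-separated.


BᵀP = [-0.7500 0.5000]
S = R + BᵀPB = [3] + [1.2500] = [4.2500]
BᵀPA = [-1.0000 -1.2500]
K = S⁻¹·BᵀPA = [-0.2353 -0.2941]
A−BK = [3.7647 2.7059; 4.2353 2.2941]
AᵀP(A−BK) = [51.7647 32.7059; 32.7059 20.8824]
P' = Q + AᵀP(A−BK) = [56.0147 33.4559; 33.4559 23.1324]
tr(P') = 79.1471

-0.2353 -0.2941


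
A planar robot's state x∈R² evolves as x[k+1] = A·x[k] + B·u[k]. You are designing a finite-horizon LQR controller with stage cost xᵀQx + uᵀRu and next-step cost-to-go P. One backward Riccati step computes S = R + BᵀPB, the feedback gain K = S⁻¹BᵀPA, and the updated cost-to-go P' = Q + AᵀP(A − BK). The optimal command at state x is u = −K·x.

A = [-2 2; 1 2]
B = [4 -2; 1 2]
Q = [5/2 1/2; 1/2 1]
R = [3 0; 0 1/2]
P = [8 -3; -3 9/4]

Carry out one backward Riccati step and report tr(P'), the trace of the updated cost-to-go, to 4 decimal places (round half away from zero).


BᵀP = [29.0000 -9.7500; -22.0000 10.5000]
S = R + BᵀPB = [3 0; 0 1/2] + [106.2500 -77.5000; -77.5000 65.0000] = [109.2500 -77.5000; -77.5000 65.5000]
BᵀPA = [-67.7500 38.5000; 54.5000 -23.0000]
K = S⁻¹·BᵀPA = [-0.1860 0.6430; 0.6119 0.4097]
A−BK = [-0.0320 0.2473; -0.0378 0.5376]
AᵀP(A−BK) = [0.2952 -0.2629; -0.2629 1.6662]
P' = Q + AᵀP(A−BK) = [2.7952 0.2371; 0.2371 2.6662]
tr(P') = 5.4614

5.4614


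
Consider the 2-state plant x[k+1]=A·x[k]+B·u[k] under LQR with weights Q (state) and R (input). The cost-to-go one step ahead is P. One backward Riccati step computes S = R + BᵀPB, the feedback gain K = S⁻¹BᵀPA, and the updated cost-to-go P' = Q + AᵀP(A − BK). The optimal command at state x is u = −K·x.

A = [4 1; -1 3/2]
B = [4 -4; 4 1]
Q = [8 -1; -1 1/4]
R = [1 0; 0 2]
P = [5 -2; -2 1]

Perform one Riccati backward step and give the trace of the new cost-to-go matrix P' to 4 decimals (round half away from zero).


10.1212

BᵀP = [12.0000 -4.0000; -22.0000 9.0000]
S = R + BᵀPB = [1 0; 0 2] + [32.0000 -52.0000; -52.0000 97.0000] = [33.0000 -52.0000; -52.0000 99.0000]
BᵀPA = [52.0000 6.0000; -97.0000 -8.5000]
K = S⁻¹·BᵀPA = [0.1847 0.2700; -0.8828 0.0560]
A−BK = [-0.2700 0.1439; -0.8561 0.3641]
AᵀP(A−BK) = [1.7655 -0.1119; -0.1119 0.1057]
P' = Q + AᵀP(A−BK) = [9.7655 -1.1119; -1.1119 0.3557]
tr(P') = 10.1212


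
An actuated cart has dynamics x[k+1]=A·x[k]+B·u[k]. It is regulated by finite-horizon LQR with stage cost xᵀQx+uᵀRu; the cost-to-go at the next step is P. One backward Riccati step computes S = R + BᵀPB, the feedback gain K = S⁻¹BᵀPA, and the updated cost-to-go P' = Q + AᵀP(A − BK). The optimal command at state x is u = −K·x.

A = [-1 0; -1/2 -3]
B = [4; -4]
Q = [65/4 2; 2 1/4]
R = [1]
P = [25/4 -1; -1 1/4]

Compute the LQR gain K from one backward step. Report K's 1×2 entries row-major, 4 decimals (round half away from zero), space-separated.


-0.1934 0.1095

BᵀP = [29.0000 -5.0000]
S = R + BᵀPB = [1] + [136.0000] = [137.0000]
BᵀPA = [-26.5000 15.0000]
K = S⁻¹·BᵀPA = [-0.1934 0.1095]
A−BK = [-0.2263 -0.4380; -1.2737 -2.5620]
AᵀP(A−BK) = [0.1866 0.2765; 0.2765 0.6077]
P' = Q + AᵀP(A−BK) = [16.4366 2.2765; 2.2765 0.8577]
tr(P') = 17.2943


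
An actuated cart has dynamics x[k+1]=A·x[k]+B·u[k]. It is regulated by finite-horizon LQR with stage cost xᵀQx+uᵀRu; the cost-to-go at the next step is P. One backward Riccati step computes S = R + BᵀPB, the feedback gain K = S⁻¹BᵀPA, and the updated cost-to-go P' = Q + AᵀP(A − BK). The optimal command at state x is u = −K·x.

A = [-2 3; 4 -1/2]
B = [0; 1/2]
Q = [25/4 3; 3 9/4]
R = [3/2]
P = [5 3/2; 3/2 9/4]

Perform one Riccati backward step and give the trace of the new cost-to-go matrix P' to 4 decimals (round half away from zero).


BᵀP = [0.7500 1.1250]
S = R + BᵀPB = [3/2] + [0.5625] = [2.0625]
BᵀPA = [3.0000 1.6875]
K = S⁻¹·BᵀPA = [1.4545 0.8182]
A−BK = [-2.0000 3.0000; 3.2727 -0.9091]
AᵀP(A−BK) = [27.6364 -17.4545; -17.4545 39.6818]
P' = Q + AᵀP(A−BK) = [33.8864 -14.4545; -14.4545 41.9318]
tr(P') = 75.8182

75.8182


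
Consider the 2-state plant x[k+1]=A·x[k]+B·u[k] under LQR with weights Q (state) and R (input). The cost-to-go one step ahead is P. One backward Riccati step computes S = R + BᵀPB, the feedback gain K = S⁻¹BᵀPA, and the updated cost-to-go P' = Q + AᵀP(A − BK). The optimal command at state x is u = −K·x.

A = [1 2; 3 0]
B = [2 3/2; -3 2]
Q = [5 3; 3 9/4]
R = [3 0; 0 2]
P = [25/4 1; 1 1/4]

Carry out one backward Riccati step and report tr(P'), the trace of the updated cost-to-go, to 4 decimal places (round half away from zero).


10.1444

BᵀP = [9.5000 1.2500; 11.3750 2.0000]
S = R + BᵀPB = [3 0; 0 2] + [15.2500 16.7500; 16.7500 21.0625] = [18.2500 16.7500; 16.7500 23.0625]
BᵀPA = [13.2500 19.0000; 17.3750 22.7500]
K = S⁻¹·BᵀPA = [0.1037 0.4071; 0.6781 0.6908]
A−BK = [-0.2245 0.1496; 1.9548 -0.1603]
AᵀP(A−BK) = [1.3445 1.1037; 1.1037 1.5499]
P' = Q + AᵀP(A−BK) = [6.3445 4.1037; 4.1037 3.7999]
tr(P') = 10.1444


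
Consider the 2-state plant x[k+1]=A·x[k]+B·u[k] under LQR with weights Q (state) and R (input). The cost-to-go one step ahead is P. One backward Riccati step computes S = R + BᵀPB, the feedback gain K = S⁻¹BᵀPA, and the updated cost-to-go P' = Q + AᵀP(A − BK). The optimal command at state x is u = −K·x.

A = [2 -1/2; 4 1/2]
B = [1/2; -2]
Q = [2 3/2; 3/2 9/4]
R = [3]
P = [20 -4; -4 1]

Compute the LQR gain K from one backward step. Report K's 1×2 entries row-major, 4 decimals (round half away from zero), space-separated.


BᵀP = [18.0000 -4.0000]
S = R + BᵀPB = [3] + [17.0000] = [20.0000]
BᵀPA = [20.0000 -11.0000]
K = S⁻¹·BᵀPA = [1.0000 -0.5500]
A−BK = [1.5000 -0.2250; 6.0000 -0.6000]
AᵀP(A−BK) = [12.0000 -3.0000; -3.0000 1.2000]
P' = Q + AᵀP(A−BK) = [14.0000 -1.5000; -1.5000 3.4500]
tr(P') = 17.4500

1.0000 -0.5500


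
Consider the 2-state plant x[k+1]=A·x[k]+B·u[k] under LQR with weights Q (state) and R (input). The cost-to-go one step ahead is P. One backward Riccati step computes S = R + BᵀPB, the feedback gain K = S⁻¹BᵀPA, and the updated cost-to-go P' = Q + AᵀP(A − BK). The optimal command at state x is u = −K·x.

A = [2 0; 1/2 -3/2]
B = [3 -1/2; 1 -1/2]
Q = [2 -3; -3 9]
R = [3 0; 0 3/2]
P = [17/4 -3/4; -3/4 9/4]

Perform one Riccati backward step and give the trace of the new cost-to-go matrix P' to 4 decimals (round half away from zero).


BᵀP = [12.0000 0.0000; -1.7500 -0.7500]
S = R + BᵀPB = [3 0; 0 3/2] + [36.0000 -6.0000; -6.0000 1.2500] = [39.0000 -6.0000; -6.0000 2.7500]
BᵀPA = [24.0000 0.0000; -3.8750 1.1250]
K = S⁻¹·BᵀPA = [0.6000 0.0947; -0.1000 0.6158]
A−BK = [0.1500 0.0237; -0.1500 -1.2868]
AᵀP(A−BK) = [1.2750 0.6750; 0.6750 4.3697]
P' = Q + AᵀP(A−BK) = [3.2750 -2.3250; -2.3250 13.3697]
tr(P') = 16.6447

16.6447


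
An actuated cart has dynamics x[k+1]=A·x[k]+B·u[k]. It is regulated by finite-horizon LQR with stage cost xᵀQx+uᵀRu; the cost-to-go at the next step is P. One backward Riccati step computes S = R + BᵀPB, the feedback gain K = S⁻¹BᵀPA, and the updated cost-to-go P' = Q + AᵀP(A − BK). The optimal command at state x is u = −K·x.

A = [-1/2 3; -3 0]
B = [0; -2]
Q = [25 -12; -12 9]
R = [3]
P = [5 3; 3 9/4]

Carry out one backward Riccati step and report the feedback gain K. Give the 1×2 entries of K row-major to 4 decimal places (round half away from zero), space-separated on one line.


BᵀP = [-6.0000 -4.5000]
S = R + BᵀPB = [3] + [9.0000] = [12.0000]
BᵀPA = [16.5000 -18.0000]
K = S⁻¹·BᵀPA = [1.3750 -1.5000]
A−BK = [-0.5000 3.0000; -0.2500 -3.0000]
AᵀP(A−BK) = [7.8125 -9.7500; -9.7500 18.0000]
P' = Q + AᵀP(A−BK) = [32.8125 -21.7500; -21.7500 27.0000]
tr(P') = 59.8125

1.3750 -1.5000


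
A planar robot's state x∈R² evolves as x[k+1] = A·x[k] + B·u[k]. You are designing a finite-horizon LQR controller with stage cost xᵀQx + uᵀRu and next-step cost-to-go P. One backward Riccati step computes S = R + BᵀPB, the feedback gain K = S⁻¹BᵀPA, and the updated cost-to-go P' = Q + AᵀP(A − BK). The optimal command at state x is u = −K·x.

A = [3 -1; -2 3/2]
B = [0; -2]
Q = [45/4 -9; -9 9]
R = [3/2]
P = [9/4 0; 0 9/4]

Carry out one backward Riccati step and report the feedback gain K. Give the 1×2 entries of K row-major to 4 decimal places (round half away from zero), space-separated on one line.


BᵀP = [0.0000 -4.5000]
S = R + BᵀPB = [3/2] + [9.0000] = [10.5000]
BᵀPA = [9.0000 -6.7500]
K = S⁻¹·BᵀPA = [0.8571 -0.6429]
A−BK = [3.0000 -1.0000; -0.2857 0.2143]
AᵀP(A−BK) = [21.5357 -7.7143; -7.7143 2.9732]
P' = Q + AᵀP(A−BK) = [32.7857 -16.7143; -16.7143 11.9732]
tr(P') = 44.7589

0.8571 -0.6429


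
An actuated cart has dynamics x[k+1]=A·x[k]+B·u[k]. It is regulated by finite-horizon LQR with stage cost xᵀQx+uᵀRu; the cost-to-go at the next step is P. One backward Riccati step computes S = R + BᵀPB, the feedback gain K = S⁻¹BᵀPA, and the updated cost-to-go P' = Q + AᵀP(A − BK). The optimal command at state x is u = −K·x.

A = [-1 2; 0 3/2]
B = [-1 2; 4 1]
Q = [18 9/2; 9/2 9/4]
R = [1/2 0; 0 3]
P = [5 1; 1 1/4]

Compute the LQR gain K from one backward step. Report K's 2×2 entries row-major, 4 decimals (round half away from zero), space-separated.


BᵀP = [-1.0000 0.0000; 11.0000 2.2500]
S = R + BᵀPB = [1/2 0; 0 3] + [1.0000 -2.0000; -2.0000 24.2500] = [1.5000 -2.0000; -2.0000 27.2500]
BᵀPA = [1.0000 -2.0000; -11.0000 25.3750]
K = S⁻¹·BᵀPA = [0.1424 -0.1017; -0.3932 0.9237]
A−BK = [-0.0712 0.0508; -0.1763 0.9831]
AᵀP(A−BK) = [0.5322 -1.2373; -1.2373 2.9195]
P' = Q + AᵀP(A−BK) = [18.5322 3.2627; 3.2627 5.1695]
tr(P') = 23.7017

0.1424 -0.1017 -0.3932 0.9237


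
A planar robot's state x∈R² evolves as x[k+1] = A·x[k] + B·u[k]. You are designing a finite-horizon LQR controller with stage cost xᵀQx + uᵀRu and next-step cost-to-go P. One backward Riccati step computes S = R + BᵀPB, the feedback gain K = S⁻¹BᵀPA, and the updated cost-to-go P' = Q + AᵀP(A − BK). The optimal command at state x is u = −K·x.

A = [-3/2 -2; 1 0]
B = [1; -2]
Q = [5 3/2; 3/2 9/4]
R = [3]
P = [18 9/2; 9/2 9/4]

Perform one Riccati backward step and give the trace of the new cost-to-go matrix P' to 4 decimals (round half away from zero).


BᵀP = [9.0000 0.0000]
S = R + BᵀPB = [3] + [9.0000] = [12.0000]
BᵀPA = [-13.5000 -18.0000]
K = S⁻¹·BᵀPA = [-1.1250 -1.5000]
A−BK = [-0.3750 -0.5000; -1.2500 -3.0000]
AᵀP(A−BK) = [14.0625 24.7500; 24.7500 45.0000]
P' = Q + AᵀP(A−BK) = [19.0625 26.2500; 26.2500 47.2500]
tr(P') = 66.3125

66.3125


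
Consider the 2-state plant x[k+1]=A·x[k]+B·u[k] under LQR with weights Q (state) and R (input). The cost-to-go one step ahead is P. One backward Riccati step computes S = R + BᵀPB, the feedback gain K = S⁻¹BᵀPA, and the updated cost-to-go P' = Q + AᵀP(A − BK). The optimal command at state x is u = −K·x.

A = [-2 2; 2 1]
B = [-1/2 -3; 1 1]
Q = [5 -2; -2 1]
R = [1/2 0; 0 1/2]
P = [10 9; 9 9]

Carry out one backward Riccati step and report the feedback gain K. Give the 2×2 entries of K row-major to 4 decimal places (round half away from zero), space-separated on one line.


1.1277 1.4798 0.3178 -1.0748

BᵀP = [4.0000 4.5000; -21.0000 -18.0000]
S = R + BᵀPB = [1/2 0; 0 1/2] + [2.5000 -7.5000; -7.5000 45.0000] = [3.0000 -7.5000; -7.5000 45.5000]
BᵀPA = [1.0000 12.5000; 6.0000 -60.0000]
K = S⁻¹·BᵀPA = [1.1277 1.4798; 0.3178 -1.0748]
A−BK = [-0.4829 -0.4844; 0.5545 0.5950]
AᵀP(A−BK) = [0.9657 0.9688; 0.9688 2.0171]
P' = Q + AᵀP(A−BK) = [5.9657 -1.0312; -1.0312 3.0171]
tr(P') = 8.9829


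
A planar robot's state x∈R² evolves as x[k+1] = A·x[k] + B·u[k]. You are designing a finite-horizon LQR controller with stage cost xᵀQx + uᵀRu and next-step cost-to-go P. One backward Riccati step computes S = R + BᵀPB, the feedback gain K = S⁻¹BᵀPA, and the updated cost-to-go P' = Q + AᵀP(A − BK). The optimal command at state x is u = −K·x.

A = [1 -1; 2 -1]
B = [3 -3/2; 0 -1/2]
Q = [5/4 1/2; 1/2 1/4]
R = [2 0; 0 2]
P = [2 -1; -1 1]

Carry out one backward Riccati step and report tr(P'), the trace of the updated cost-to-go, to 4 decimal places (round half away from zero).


3.8897

BᵀP = [6.0000 -3.0000; -2.5000 1.0000]
S = R + BᵀPB = [2 0; 0 2] + [18.0000 -7.5000; -7.5000 3.2500] = [20.0000 -7.5000; -7.5000 5.2500]
BᵀPA = [0.0000 -3.0000; -0.5000 1.5000]
K = S⁻¹·BᵀPA = [-0.0769 -0.0923; -0.2051 0.1538]
A−BK = [0.9231 -0.4923; 1.8974 -0.9231]
AᵀP(A−BK) = [1.8974 -0.9231; -0.9231 0.4923]
P' = Q + AᵀP(A−BK) = [3.1474 -0.4231; -0.4231 0.7423]
tr(P') = 3.8897


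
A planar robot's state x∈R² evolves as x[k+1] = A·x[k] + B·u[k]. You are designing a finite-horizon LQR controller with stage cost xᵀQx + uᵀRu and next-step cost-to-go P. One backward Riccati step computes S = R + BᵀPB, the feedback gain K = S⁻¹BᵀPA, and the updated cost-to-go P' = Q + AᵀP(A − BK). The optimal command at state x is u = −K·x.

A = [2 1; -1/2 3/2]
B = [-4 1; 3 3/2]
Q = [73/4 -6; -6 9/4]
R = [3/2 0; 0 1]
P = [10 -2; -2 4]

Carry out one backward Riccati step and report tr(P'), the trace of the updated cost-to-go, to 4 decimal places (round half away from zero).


21.8331

BᵀP = [-46.0000 20.0000; 7.0000 4.0000]
S = R + BᵀPB = [3/2 0; 0 1] + [244.0000 -16.0000; -16.0000 13.0000] = [245.5000 -16.0000; -16.0000 14.0000]
BᵀPA = [-102.0000 -16.0000; 12.0000 13.0000]
K = S⁻¹·BᵀPA = [-0.3886 -0.0050; 0.4131 0.9228]
A−BK = [0.0327 0.0571; 0.0461 0.1309]
AᵀP(A−BK) = [0.4102 0.4131; 0.4131 0.9228]
P' = Q + AᵀP(A−BK) = [18.6602 -5.5869; -5.5869 3.1728]
tr(P') = 21.8331


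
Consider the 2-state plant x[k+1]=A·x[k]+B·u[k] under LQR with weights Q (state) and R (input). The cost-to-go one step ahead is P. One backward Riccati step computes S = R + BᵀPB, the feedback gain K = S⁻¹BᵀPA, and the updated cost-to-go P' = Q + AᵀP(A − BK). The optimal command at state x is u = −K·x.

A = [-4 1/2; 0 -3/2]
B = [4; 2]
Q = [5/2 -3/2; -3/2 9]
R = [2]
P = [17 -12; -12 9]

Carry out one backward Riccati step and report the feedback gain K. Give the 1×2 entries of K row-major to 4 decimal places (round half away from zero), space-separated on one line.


BᵀP = [44.0000 -30.0000]
S = R + BᵀPB = [2] + [116.0000] = [118.0000]
BᵀPA = [-176.0000 67.0000]
K = S⁻¹·BᵀPA = [-1.4915 0.5678]
A−BK = [1.9661 -1.7712; 2.9831 -2.6356]
AᵀP(A−BK) = [9.4915 -6.0678; -6.0678 4.4576]
P' = Q + AᵀP(A−BK) = [11.9915 -7.5678; -7.5678 13.4576]
tr(P') = 25.4492

-1.4915 0.5678


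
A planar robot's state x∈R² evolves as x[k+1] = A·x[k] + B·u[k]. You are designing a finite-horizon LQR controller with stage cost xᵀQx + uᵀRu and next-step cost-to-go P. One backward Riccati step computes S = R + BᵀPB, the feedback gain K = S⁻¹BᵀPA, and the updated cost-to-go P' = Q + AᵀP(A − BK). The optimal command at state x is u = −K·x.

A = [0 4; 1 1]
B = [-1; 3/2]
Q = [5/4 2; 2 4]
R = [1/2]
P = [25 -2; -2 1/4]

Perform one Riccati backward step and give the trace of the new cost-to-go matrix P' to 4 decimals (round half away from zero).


14.7549

BᵀP = [-28.0000 2.3750]
S = R + BᵀPB = [1/2] + [31.5625] = [32.0625]
BᵀPA = [2.3750 -109.6250]
K = S⁻¹·BᵀPA = [0.0741 -3.4191]
A−BK = [0.0741 0.5809; 0.8889 6.1287]
AᵀP(A−BK) = [0.0741 0.3704; 0.3704 9.4308]
P' = Q + AᵀP(A−BK) = [1.3241 2.3704; 2.3704 13.4308]
tr(P') = 14.7549
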